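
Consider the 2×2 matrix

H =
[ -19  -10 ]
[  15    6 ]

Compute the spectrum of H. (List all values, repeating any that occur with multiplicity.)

-9, -4

det(H - λI) = (-19 - λ)(6 - λ) - (-10)·(15) = λ^2 + 13λ + 36.
This factors as (λ + 9)·(λ + 4) = 0.
Eigenvalues: -9, -4.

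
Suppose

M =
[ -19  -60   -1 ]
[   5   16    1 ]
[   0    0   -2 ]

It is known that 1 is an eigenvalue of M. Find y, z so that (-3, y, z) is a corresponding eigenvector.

We need (M - 1I)v = 0.
M - 1I = [[-20, -60, -1], [5, 15, 1], [0, 0, -3]].
Row 1: (-20)·-3 + (-60)·y + (-1)·z = 0
Row 2: (5)·-3 + (15)·y + (1)·z = 0
Row 3: (0)·-3 + (0)·y + (-3)·z = 0
Solving gives y = 1, z = 0.
Check: M·(-3, 1, 0) = (-3, 1, 0) = 1·(-3, 1, 0).

1, 0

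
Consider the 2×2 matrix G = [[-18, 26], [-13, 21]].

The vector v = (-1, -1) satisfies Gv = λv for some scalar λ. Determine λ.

8

Compute Gv: G·(-1, -1) = (-8, -8).
Since Gv = λv, compare component 1: -8 = λ·-1, so λ = 8.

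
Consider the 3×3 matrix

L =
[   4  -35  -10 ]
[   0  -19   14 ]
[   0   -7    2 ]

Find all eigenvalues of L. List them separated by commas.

The characteristic polynomial is p(λ) = det(λI - L).
Cofactor expansion gives p(λ) = λ^3 + 13λ^2 - 8λ - 240.
Rational-root test: λ = -5 gives p(-5) = 0.
Factor out (λ + 5): p(λ) = (λ + 5)·(λ^2 + 8λ - 48).
The quadratic factors as (λ + 12)·(λ - 4).
Eigenvalues: -12, -5, 4.

-12, -5, 4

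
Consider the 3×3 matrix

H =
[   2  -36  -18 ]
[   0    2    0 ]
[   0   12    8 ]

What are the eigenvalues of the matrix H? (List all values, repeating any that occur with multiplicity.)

2, 2, 8

Compute the characteristic polynomial p(lambda) = det(lambda·I - H).
Expanding the 3×3 determinant: p(lambda) = lambda^3 - 12·lambda^2 + 36·lambda - 32.
Rational-root test: lambda = 2 gives p(2) = 0.
Dividing by (lambda - 2) leaves lambda^2 - 10·lambda + 16.
The quadratic factors as (lambda - 2)·(lambda - 8).
Eigenvalues: 2, 2, 8.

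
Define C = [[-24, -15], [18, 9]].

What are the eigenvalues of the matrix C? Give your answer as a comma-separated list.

det(C - lambda·I) = (-24 - lambda)(9 - lambda) - (-15)·(18) = lambda^2 + 15·lambda + 54.
This factors as (lambda + 9)·(lambda + 6) = 0.
Eigenvalues: -9, -6.

-9, -6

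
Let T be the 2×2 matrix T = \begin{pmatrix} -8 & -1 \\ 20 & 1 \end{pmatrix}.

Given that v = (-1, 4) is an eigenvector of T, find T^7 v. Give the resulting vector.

First find the eigenvalue: Tv = (4, -16) = -4·(-1, 4), so λ = -4.
Then T^7 v = λ^7·v = (-4)^7·(-1, 4) = -16384·(-1, 4) = (16384, -65536).

(16384, -65536)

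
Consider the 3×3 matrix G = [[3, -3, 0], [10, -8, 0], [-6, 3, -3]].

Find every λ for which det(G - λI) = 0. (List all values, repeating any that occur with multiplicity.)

Set up det(tI - G) = 0.
Expanding along the first row, p(t) = t^3 + 8t^2 + 21t + 18.
Try t = -2: p(-2) = 0, so -2 is a root.
Factor out (t + 2): p(t) = (t + 2)·(t^2 + 6t + 9).
The quadratic factor is (t + 3)^2.
Eigenvalues: -3, -3, -2.

-3, -3, -2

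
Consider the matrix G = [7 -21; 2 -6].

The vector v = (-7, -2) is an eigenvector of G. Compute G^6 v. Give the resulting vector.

First find the eigenvalue: Gv = (-7, -2) = 1·(-7, -2), so λ = 1.
Then G^6 v = λ^6·v = 1^6·(-7, -2) = 1·(-7, -2) = (-7, -2).

(-7, -2)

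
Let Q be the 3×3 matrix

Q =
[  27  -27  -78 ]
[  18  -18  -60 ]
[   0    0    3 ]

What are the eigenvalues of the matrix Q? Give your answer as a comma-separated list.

0, 3, 9

Set up det(sI - Q) = 0.
Expanding the 3×3 determinant: p(s) = s^3 - 12s^2 + 27s.
Rational-root test: s = 0 gives p(0) = 0.
Factor out s: p(s) = s·(s^2 - 12s + 27).
The quadratic factors as (s - 3)·(s - 9).
Eigenvalues: 0, 3, 9.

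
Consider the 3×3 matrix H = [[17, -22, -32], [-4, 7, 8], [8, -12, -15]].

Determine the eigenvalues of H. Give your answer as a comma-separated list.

1, 3, 5

Compute the characteristic polynomial p(λ) = det(λI - H).
Expanding the 3×3 determinant: p(λ) = λ^3 - 9λ^2 + 23λ - 15.
Rational-root test: λ = 1 gives p(1) = 0.
Factor out (λ - 1): p(λ) = (λ - 1)·(λ^2 - 8λ + 15).
The quadratic factors as (λ - 3)·(λ - 5).
Eigenvalues: 1, 3, 5.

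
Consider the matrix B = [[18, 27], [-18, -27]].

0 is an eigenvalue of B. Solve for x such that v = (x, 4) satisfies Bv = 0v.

-6

We need (B)v = 0.
B = [[18, 27], [-18, -27]].
Row 1: (18)·x + (27)·4 = 0
Row 2: (-18)·x + (-27)·4 = 0
Solving gives x = -6.
Check: B·(-6, 4) = (0, 0) = 0·(-6, 4).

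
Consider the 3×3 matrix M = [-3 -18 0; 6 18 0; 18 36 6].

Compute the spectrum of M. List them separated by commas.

Set up det(μI - M) = 0.
Expanding along the first row, p(μ) = μ^3 - 21μ^2 + 144μ - 324.
Rational-root test: μ = 6 gives p(6) = 0.
Factor out (μ - 6): p(μ) = (μ - 6)·(μ^2 - 15μ + 54).
The quadratic factors as (μ - 6)·(μ - 9).
Eigenvalues: 6, 6, 9.

6, 6, 9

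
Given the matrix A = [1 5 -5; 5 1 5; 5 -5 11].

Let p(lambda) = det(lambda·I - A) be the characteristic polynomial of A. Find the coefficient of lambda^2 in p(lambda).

The coefficient of lambda^2 of det(lambda·I - A) is −trace(A).
trace(A) = (1) + (1) + (11) = 13, so the coefficient is -13.

-13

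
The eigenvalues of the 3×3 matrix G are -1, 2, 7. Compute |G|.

det(G) is the product of the eigenvalues: (-1) · (2) · (7) = -14.

-14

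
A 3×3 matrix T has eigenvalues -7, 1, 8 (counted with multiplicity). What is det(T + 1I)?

If T has eigenvalues -7, 1, 8, then T + 1I has eigenvalues -6, 2, 9.
det(T + 1I) = (-6) · (2) · (9) = -108.

-108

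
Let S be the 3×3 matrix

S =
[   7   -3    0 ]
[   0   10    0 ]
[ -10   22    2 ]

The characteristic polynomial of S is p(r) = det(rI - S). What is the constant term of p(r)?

p(r) = r^3 - 19r^2 + 104r - 140.
The constant term is -140.

-140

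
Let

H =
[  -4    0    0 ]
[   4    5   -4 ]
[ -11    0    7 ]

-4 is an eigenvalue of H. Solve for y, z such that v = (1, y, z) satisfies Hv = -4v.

We need (H + 4I)v = 0.
H + 4I = [[0, 0, 0], [4, 9, -4], [-11, 0, 11]].
Row 1: (0)·1 + (0)·y + (0)·z = 0
Row 2: (4)·1 + (9)·y + (-4)·z = 0
Row 3: (-11)·1 + (0)·y + (11)·z = 0
Solving gives y = 0, z = 1.
Check: H·(1, 0, 1) = (-4, 0, -4) = -4·(1, 0, 1).

0, 1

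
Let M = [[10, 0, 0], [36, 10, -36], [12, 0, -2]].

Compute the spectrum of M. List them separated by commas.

-2, 10, 10

The characteristic polynomial is p(μ) = det(μI - M).
Expanding along the first row, p(μ) = μ^3 - 18μ^2 + 60μ + 200.
Try μ = -2: p(-2) = 0, so -2 is a root.
Dividing by (μ + 2) leaves μ^2 - 20μ + 100.
The quadratic factor is (μ - 10)^2.
Eigenvalues: -2, 10, 10.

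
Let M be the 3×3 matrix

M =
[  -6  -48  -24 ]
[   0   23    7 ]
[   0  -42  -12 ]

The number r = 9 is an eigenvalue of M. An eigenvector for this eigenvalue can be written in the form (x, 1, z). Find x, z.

We need (M - 9I)v = 0.
M - 9I = [[-15, -48, -24], [0, 14, 7], [0, -42, -21]].
Row 1: (-15)·x + (-48)·1 + (-24)·z = 0
Row 2: (0)·x + (14)·1 + (7)·z = 0
Row 3: (0)·x + (-42)·1 + (-21)·z = 0
Solving gives x = 0, z = -2.
Check: M·(0, 1, -2) = (0, 9, -18) = 9·(0, 1, -2).

0, -2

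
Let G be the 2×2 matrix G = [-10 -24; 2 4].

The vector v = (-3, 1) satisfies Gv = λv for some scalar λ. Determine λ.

Compute Gv: G·(-3, 1) = (6, -2).
Since Gv = λv, compare component 1: 6 = λ·-3, so λ = -2.

-2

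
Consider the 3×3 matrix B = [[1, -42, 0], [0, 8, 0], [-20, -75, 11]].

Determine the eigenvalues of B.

The characteristic polynomial is p(λ) = det(λI - B).
Cofactor expansion gives p(λ) = λ^3 - 20λ^2 + 107λ - 88.
Rational-root test: λ = 1 gives p(1) = 0.
Dividing by (λ - 1) leaves λ^2 - 19λ + 88.
The quadratic factors as (λ - 8)·(λ - 11).
Eigenvalues: 1, 8, 11.

1, 8, 11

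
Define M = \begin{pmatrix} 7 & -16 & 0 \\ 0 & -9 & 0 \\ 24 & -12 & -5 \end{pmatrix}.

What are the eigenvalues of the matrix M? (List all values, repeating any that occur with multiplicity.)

-9, -5, 7

The characteristic polynomial is p(s) = det(sI - M).
Cofactor expansion gives p(s) = s^3 + 7s^2 - 53s - 315.
Since p(-5) = 0, s = -5 is a root.
Dividing by (s + 5) leaves s^2 + 2s - 63.
The quadratic factors as (s + 9)·(s - 7).
Eigenvalues: -9, -5, 7.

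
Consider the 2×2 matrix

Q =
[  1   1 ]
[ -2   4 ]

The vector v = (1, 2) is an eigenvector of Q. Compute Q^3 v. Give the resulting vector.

(27, 54)

First find the eigenvalue: Qv = (3, 6) = 3·(1, 2), so λ = 3.
Then Q^3 v = λ^3·v = 3^3·(1, 2) = 27·(1, 2) = (27, 54).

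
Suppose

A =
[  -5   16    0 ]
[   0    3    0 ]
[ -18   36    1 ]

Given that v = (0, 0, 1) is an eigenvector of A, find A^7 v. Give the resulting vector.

First find the eigenvalue: Av = (0, 0, 1) = 1·(0, 0, 1), so λ = 1.
Then A^7 v = λ^7·v = 1^7·(0, 0, 1) = 1·(0, 0, 1) = (0, 0, 1).

(0, 0, 1)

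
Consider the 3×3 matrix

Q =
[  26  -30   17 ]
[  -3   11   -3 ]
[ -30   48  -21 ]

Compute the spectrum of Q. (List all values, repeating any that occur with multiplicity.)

2, 5, 9

Set up det(λI - Q) = 0.
Expanding the 3×3 determinant: p(λ) = λ^3 - 16λ^2 + 73λ - 90.
Rational-root test: λ = 9 gives p(9) = 0.
Factor out (λ - 9): p(λ) = (λ - 9)·(λ^2 - 7λ + 10).
The quadratic factors as (λ - 2)·(λ - 5).
Eigenvalues: 2, 5, 9.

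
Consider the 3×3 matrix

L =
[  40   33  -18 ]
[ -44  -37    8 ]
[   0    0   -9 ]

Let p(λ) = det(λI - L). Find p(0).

-252

p(0) = det(0·I − L) = det(−L) = (−1)^3·det(L).
det(L) = 252, so p(0) = -252.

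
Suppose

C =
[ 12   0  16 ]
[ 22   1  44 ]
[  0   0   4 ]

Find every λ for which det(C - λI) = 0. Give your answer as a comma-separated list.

Set up det(λI - C) = 0.
Expanding along the first row, p(λ) = λ^3 - 17λ^2 + 64λ - 48.
Rational-root test: λ = 12 gives p(12) = 0.
Dividing by (λ - 12) leaves λ^2 - 5λ + 4.
The quadratic factors as (λ - 1)·(λ - 4).
Eigenvalues: 1, 4, 12.

1, 4, 12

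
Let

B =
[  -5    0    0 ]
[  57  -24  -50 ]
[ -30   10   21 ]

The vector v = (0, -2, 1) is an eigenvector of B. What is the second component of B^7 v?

-2

First find the eigenvalue: Bv = (0, -2, 1) = 1·(0, -2, 1), so λ = 1.
Then B^7 v = λ^7·v = 1^7·(0, -2, 1) = 1·(0, -2, 1) = (0, -2, 1).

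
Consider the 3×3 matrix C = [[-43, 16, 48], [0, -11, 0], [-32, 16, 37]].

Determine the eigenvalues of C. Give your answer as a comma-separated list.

-11, -11, 5

Compute the characteristic polynomial p(μ) = det(μI - C).
Expanding the 3×3 determinant: p(μ) = μ^3 + 17μ^2 + 11μ - 605.
Rational-root test: μ = 5 gives p(5) = 0.
Dividing by (μ - 5) leaves μ^2 + 22μ + 121.
The quadratic factor is (μ + 11)^2.
Eigenvalues: -11, -11, 5.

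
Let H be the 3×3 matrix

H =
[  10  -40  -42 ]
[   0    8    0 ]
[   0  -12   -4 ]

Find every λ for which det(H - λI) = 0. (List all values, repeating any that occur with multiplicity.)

Compute the characteristic polynomial p(λ) = det(λI - H).
Expanding along the first row, p(λ) = λ^3 - 14λ^2 + 8λ + 320.
Rational-root test: λ = 8 gives p(8) = 0.
Factor out (λ - 8): p(λ) = (λ - 8)·(λ^2 - 6λ - 40).
The quadratic factors as (λ + 4)·(λ - 10).
Eigenvalues: -4, 8, 10.

-4, 8, 10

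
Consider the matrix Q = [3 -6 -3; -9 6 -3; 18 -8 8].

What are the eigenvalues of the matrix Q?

The characteristic polynomial is p(r) = det(rI - Q).
Expanding the 3×3 determinant: p(r) = r^3 - 17r^2 + 66r - 72.
Try r = 2: p(2) = 0, so 2 is a root.
Dividing by (r - 2) leaves r^2 - 15r + 36.
The quadratic factors as (r - 3)·(r - 12).
Eigenvalues: 2, 3, 12.

2, 3, 12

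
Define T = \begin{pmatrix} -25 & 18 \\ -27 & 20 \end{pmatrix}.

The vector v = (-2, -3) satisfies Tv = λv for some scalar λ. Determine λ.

Compute Tv: T·(-2, -3) = (-4, -6).
Since Tv = λv, compare component 1: -4 = λ·-2, so λ = 2.

2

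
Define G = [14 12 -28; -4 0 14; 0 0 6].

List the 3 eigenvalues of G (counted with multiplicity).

6, 6, 8

The characteristic polynomial is p(s) = det(sI - G).
Expanding along the first row, p(s) = s^3 - 20s^2 + 132s - 288.
Rational-root test: s = 8 gives p(8) = 0.
Dividing by (s - 8) leaves s^2 - 12s + 36.
The quadratic factor is (s - 6)^2.
Eigenvalues: 6, 6, 8.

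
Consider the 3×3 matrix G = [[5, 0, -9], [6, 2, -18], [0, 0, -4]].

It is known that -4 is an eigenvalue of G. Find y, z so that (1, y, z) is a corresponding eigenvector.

2, 1

We need (G + 4I)v = 0.
G + 4I = [[9, 0, -9], [6, 6, -18], [0, 0, 0]].
Row 1: (9)·1 + (0)·y + (-9)·z = 0
Row 2: (6)·1 + (6)·y + (-18)·z = 0
Row 3: (0)·1 + (0)·y + (0)·z = 0
Solving gives y = 2, z = 1.
Check: G·(1, 2, 1) = (-4, -8, -4) = -4·(1, 2, 1).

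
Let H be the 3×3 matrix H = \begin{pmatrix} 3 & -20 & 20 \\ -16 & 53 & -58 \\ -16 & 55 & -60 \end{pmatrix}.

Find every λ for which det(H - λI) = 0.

-5, -2, 3

Set up det(rI - H) = 0.
Expanding along the first row, p(r) = r^3 + 4r^2 - 11r - 30.
Since p(3) = 0, r = 3 is a root.
Dividing by (r - 3) leaves r^2 + 7r + 10.
The quadratic factors as (r + 5)·(r + 2).
Eigenvalues: -5, -2, 3.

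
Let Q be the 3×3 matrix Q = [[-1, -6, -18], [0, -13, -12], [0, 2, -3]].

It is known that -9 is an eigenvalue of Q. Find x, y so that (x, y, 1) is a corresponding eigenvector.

We need (Q + 9I)v = 0.
Q + 9I = [[8, -6, -18], [0, -4, -12], [0, 2, 6]].
Row 1: (8)·x + (-6)·y + (-18)·1 = 0
Row 2: (0)·x + (-4)·y + (-12)·1 = 0
Row 3: (0)·x + (2)·y + (6)·1 = 0
Solving gives x = 0, y = -3.
Check: Q·(0, -3, 1) = (0, 27, -9) = -9·(0, -3, 1).

0, -3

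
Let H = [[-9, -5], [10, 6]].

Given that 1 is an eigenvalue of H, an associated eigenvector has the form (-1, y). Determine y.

We need (H - 1I)v = 0.
H - 1I = [[-10, -5], [10, 5]].
Row 1: (-10)·-1 + (-5)·y = 0
Row 2: (10)·-1 + (5)·y = 0
Solving gives y = 2.
Check: H·(-1, 2) = (-1, 2) = 1·(-1, 2).

2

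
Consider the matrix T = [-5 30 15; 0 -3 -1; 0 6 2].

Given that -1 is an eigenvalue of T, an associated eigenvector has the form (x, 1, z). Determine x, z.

0, -2

We need (T + 1I)v = 0.
T + 1I = [[-4, 30, 15], [0, -2, -1], [0, 6, 3]].
Row 1: (-4)·x + (30)·1 + (15)·z = 0
Row 2: (0)·x + (-2)·1 + (-1)·z = 0
Row 3: (0)·x + (6)·1 + (3)·z = 0
Solving gives x = 0, z = -2.
Check: T·(0, 1, -2) = (0, -1, 2) = -1·(0, 1, -2).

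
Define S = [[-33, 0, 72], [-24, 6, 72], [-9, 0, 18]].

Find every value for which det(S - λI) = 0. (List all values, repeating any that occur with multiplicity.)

-9, -6, 6

Set up det(tI - S) = 0.
Expanding along the first row, p(t) = t^3 + 9t^2 - 36t - 324.
Since p(6) = 0, t = 6 is a root.
Dividing by (t - 6) leaves t^2 + 15t + 54.
The quadratic factors as (t + 9)·(t + 6).
Eigenvalues: -9, -6, 6.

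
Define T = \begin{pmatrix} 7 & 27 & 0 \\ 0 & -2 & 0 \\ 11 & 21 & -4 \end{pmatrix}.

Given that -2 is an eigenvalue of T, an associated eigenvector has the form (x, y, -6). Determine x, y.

-3, 1

We need (T + 2I)v = 0.
T + 2I = [[9, 27, 0], [0, 0, 0], [11, 21, -2]].
Row 1: (9)·x + (27)·y + (0)·-6 = 0
Row 2: (0)·x + (0)·y + (0)·-6 = 0
Row 3: (11)·x + (21)·y + (-2)·-6 = 0
Solving gives x = -3, y = 1.
Check: T·(-3, 1, -6) = (6, -2, 12) = -2·(-3, 1, -6).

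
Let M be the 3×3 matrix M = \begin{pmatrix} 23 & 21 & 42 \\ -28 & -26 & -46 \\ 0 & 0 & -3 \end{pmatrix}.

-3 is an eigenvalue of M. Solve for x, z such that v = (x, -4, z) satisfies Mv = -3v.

We need (M + 3I)v = 0.
M + 3I = [[26, 21, 42], [-28, -23, -46], [0, 0, 0]].
Row 1: (26)·x + (21)·-4 + (42)·z = 0
Row 2: (-28)·x + (-23)·-4 + (-46)·z = 0
Row 3: (0)·x + (0)·-4 + (0)·z = 0
Solving gives x = 0, z = 2.
Check: M·(0, -4, 2) = (0, 12, -6) = -3·(0, -4, 2).

0, 2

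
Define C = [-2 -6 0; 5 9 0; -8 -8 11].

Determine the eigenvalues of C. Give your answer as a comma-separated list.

Set up det(λI - C) = 0.
Expanding the 3×3 determinant: p(λ) = λ^3 - 18λ^2 + 89λ - 132.
Since p(11) = 0, λ = 11 is a root.
Factor out (λ - 11): p(λ) = (λ - 11)·(λ^2 - 7λ + 12).
The quadratic factors as (λ - 3)·(λ - 4).
Eigenvalues: 3, 4, 11.

3, 4, 11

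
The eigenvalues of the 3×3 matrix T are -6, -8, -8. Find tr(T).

trace(T) is the sum of the eigenvalues: (-6) + (-8) + (-8) = -22.

-22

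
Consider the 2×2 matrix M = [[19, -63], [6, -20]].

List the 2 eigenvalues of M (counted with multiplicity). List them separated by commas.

-2, 1

det(M - lambda·I) = (19 - lambda)(-20 - lambda) - (-63)·(6) = lambda^2 + lambda - 2.
This factors as (lambda + 2)·(lambda - 1) = 0.
Eigenvalues: -2, 1.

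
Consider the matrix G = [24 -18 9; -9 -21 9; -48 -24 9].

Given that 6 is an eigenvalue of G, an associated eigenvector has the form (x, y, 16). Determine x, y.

-2, 6

We need (G - 6I)v = 0.
G - 6I = [[18, -18, 9], [-9, -27, 9], [-48, -24, 3]].
Row 1: (18)·x + (-18)·y + (9)·16 = 0
Row 2: (-9)·x + (-27)·y + (9)·16 = 0
Row 3: (-48)·x + (-24)·y + (3)·16 = 0
Solving gives x = -2, y = 6.
Check: G·(-2, 6, 16) = (-12, 36, 96) = 6·(-2, 6, 16).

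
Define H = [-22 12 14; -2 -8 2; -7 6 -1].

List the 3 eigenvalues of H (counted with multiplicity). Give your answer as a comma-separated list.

-12, -11, -8

Set up det(λI - H) = 0.
Expanding along the first row, p(λ) = λ^3 + 31λ^2 + 316λ + 1056.
Since p(-8) = 0, λ = -8 is a root.
Dividing by (λ + 8) leaves λ^2 + 23λ + 132.
The quadratic factors as (λ + 12)·(λ + 11).
Eigenvalues: -12, -11, -8.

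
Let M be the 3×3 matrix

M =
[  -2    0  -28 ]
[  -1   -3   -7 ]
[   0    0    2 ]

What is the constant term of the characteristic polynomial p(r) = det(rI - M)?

p(0) = det(0·I − M) = det(−M) = (−1)^3·det(M).
det(M) = 12, so p(0) = -12.

-12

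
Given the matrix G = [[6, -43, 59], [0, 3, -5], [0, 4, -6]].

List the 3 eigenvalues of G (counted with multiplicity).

Set up det(lambda·I - G) = 0.
Expanding the 3×3 determinant: p(lambda) = lambda^3 - 3·lambda^2 - 16·lambda - 12.
Rational-root test: lambda = -2 gives p(-2) = 0.
Factor out (lambda + 2): p(lambda) = (lambda + 2)·(lambda^2 - 5·lambda - 6).
The quadratic factors as (lambda + 1)·(lambda - 6).
Eigenvalues: -2, -1, 6.

-2, -1, 6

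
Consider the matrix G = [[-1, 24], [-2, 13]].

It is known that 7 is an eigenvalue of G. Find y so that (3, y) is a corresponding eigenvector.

We need (G - 7I)v = 0.
G - 7I = [[-8, 24], [-2, 6]].
Row 1: (-8)·3 + (24)·y = 0
Row 2: (-2)·3 + (6)·y = 0
Solving gives y = 1.
Check: G·(3, 1) = (21, 7) = 7·(3, 1).

1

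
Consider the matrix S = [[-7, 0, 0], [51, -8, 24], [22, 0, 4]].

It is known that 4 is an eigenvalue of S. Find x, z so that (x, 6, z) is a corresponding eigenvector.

0, 3

We need (S - 4I)v = 0.
S - 4I = [[-11, 0, 0], [51, -12, 24], [22, 0, 0]].
Row 1: (-11)·x + (0)·6 + (0)·z = 0
Row 2: (51)·x + (-12)·6 + (24)·z = 0
Row 3: (22)·x + (0)·6 + (0)·z = 0
Solving gives x = 0, z = 3.
Check: S·(0, 6, 3) = (0, 24, 12) = 4·(0, 6, 3).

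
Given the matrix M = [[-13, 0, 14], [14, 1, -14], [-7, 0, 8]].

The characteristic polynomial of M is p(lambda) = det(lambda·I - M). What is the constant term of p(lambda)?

p(lambda) = lambda^3 + 4·lambda^2 - 11·lambda + 6.
The constant term is 6.

6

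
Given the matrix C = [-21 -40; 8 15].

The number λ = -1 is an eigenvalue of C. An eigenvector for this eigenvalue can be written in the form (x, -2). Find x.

4

We need (C + 1I)v = 0.
C + 1I = [[-20, -40], [8, 16]].
Row 1: (-20)·x + (-40)·-2 = 0
Row 2: (8)·x + (16)·-2 = 0
Solving gives x = 4.
Check: C·(4, -2) = (-4, 2) = -1·(4, -2).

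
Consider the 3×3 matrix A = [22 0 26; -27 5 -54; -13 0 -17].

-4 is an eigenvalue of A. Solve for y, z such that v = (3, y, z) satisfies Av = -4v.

We need (A + 4I)v = 0.
A + 4I = [[26, 0, 26], [-27, 9, -54], [-13, 0, -13]].
Row 1: (26)·3 + (0)·y + (26)·z = 0
Row 2: (-27)·3 + (9)·y + (-54)·z = 0
Row 3: (-13)·3 + (0)·y + (-13)·z = 0
Solving gives y = -9, z = -3.
Check: A·(3, -9, -3) = (-12, 36, 12) = -4·(3, -9, -3).

-9, -3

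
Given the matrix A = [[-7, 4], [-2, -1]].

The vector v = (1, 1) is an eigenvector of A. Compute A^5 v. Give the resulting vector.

(-243, -243)

First find the eigenvalue: Av = (-3, -3) = -3·(1, 1), so λ = -3.
Then A^5 v = λ^5·v = (-3)^5·(1, 1) = -243·(1, 1) = (-243, -243).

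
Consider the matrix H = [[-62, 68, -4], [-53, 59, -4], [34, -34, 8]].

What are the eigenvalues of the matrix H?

Compute the characteristic polynomial p(μ) = det(μI - H).
Expanding along the first row, p(μ) = μ^3 - 5μ^2 - 78μ + 432.
Try μ = 6: p(6) = 0, so 6 is a root.
Factor out (μ - 6): p(μ) = (μ - 6)·(μ^2 + μ - 72).
The quadratic factors as (μ + 9)·(μ - 8).
Eigenvalues: -9, 6, 8.

-9, 6, 8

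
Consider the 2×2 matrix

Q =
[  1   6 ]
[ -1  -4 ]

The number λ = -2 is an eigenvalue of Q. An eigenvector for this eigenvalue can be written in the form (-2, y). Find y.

1

We need (Q + 2I)v = 0.
Q + 2I = [[3, 6], [-1, -2]].
Row 1: (3)·-2 + (6)·y = 0
Row 2: (-1)·-2 + (-2)·y = 0
Solving gives y = 1.
Check: Q·(-2, 1) = (4, -2) = -2·(-2, 1).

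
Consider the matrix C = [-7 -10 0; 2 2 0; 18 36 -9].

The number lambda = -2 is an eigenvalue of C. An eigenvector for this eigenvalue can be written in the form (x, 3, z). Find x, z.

We need (C + 2I)v = 0.
C + 2I = [[-5, -10, 0], [2, 4, 0], [18, 36, -7]].
Row 1: (-5)·x + (-10)·3 + (0)·z = 0
Row 2: (2)·x + (4)·3 + (0)·z = 0
Row 3: (18)·x + (36)·3 + (-7)·z = 0
Solving gives x = -6, z = 0.
Check: C·(-6, 3, 0) = (12, -6, 0) = -2·(-6, 3, 0).

-6, 0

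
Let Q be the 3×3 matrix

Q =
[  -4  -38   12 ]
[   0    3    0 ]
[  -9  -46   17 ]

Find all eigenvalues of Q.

The characteristic polynomial is p(r) = det(rI - Q).
Expanding along the first row, p(r) = r^3 - 16r^2 + 79r - 120.
Since p(5) = 0, r = 5 is a root.
Dividing by (r - 5) leaves r^2 - 11r + 24.
The quadratic factors as (r - 3)·(r - 8).
Eigenvalues: 3, 5, 8.

3, 5, 8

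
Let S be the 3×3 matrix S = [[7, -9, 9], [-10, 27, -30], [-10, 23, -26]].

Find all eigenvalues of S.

-3, 4, 7

Compute the characteristic polynomial p(s) = det(sI - S).
Expanding along the first row, p(s) = s^3 - 8s^2 - 5s + 84.
Rational-root test: s = -3 gives p(-3) = 0.
Factor out (s + 3): p(s) = (s + 3)·(s^2 - 11s + 28).
The quadratic factors as (s - 4)·(s - 7).
Eigenvalues: -3, 4, 7.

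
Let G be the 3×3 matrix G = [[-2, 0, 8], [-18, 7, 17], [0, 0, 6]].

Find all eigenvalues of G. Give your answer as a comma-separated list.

Compute the characteristic polynomial p(λ) = det(λI - G).
Expanding along the first row, p(λ) = λ^3 - 11λ^2 + 16λ + 84.
Try λ = 6: p(6) = 0, so 6 is a root.
Dividing by (λ - 6) leaves λ^2 - 5λ - 14.
The quadratic factors as (λ + 2)·(λ - 7).
Eigenvalues: -2, 6, 7.

-2, 6, 7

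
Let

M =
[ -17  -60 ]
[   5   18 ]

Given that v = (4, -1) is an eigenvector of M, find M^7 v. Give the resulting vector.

First find the eigenvalue: Mv = (-8, 2) = -2·(4, -1), so λ = -2.
Then M^7 v = λ^7·v = (-2)^7·(4, -1) = -128·(4, -1) = (-512, 128).

(-512, 128)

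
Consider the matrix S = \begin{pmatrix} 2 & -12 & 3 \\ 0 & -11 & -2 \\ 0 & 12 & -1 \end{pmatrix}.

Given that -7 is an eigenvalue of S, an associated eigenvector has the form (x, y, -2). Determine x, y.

2, 1

We need (S + 7I)v = 0.
S + 7I = [[9, -12, 3], [0, -4, -2], [0, 12, 6]].
Row 1: (9)·x + (-12)·y + (3)·-2 = 0
Row 2: (0)·x + (-4)·y + (-2)·-2 = 0
Row 3: (0)·x + (12)·y + (6)·-2 = 0
Solving gives x = 2, y = 1.
Check: S·(2, 1, -2) = (-14, -7, 14) = -7·(2, 1, -2).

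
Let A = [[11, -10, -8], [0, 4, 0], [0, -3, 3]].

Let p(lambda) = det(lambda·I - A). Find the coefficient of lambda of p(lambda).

p(lambda) = lambda^3 - 18·lambda^2 + 89·lambda - 132.
The coefficient of lambda is 89.

89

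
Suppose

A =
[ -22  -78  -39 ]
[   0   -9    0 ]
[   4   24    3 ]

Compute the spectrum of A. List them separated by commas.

-10, -9, -9

Set up det(tI - A) = 0.
Expanding along the first row, p(t) = t^3 + 28t^2 + 261t + 810.
Rational-root test: t = -9 gives p(-9) = 0.
Factor out (t + 9): p(t) = (t + 9)·(t^2 + 19t + 90).
The quadratic factors as (t + 10)·(t + 9).
Eigenvalues: -10, -9, -9.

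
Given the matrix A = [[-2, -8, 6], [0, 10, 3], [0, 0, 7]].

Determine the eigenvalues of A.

-2, 7, 10

A is upper triangular, so its eigenvalues are the diagonal entries.
Diagonal: -2, 10, 7.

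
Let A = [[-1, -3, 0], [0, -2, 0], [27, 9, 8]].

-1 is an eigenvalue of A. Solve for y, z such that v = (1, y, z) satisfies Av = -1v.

0, -3

We need (A + 1I)v = 0.
A + 1I = [[0, -3, 0], [0, -1, 0], [27, 9, 9]].
Row 1: (0)·1 + (-3)·y + (0)·z = 0
Row 2: (0)·1 + (-1)·y + (0)·z = 0
Row 3: (27)·1 + (9)·y + (9)·z = 0
Solving gives y = 0, z = -3.
Check: A·(1, 0, -3) = (-1, 0, 3) = -1·(1, 0, -3).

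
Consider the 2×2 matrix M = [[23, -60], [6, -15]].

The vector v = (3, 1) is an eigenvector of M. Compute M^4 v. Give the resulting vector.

(243, 81)

First find the eigenvalue: Mv = (9, 3) = 3·(3, 1), so λ = 3.
Then M^4 v = λ^4·v = 3^4·(3, 1) = 81·(3, 1) = (243, 81).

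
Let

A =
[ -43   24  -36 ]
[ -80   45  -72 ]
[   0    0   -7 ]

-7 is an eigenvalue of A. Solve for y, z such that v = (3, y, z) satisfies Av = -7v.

We need (A + 7I)v = 0.
A + 7I = [[-36, 24, -36], [-80, 52, -72], [0, 0, 0]].
Row 1: (-36)·3 + (24)·y + (-36)·z = 0
Row 2: (-80)·3 + (52)·y + (-72)·z = 0
Row 3: (0)·3 + (0)·y + (0)·z = 0
Solving gives y = 6, z = 1.
Check: A·(3, 6, 1) = (-21, -42, -7) = -7·(3, 6, 1).

6, 1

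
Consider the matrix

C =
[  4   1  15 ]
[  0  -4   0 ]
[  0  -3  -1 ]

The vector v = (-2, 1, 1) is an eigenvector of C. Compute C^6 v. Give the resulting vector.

(-8192, 4096, 4096)

First find the eigenvalue: Cv = (8, -4, -4) = -4·(-2, 1, 1), so λ = -4.
Then C^6 v = λ^6·v = (-4)^6·(-2, 1, 1) = 4096·(-2, 1, 1) = (-8192, 4096, 4096).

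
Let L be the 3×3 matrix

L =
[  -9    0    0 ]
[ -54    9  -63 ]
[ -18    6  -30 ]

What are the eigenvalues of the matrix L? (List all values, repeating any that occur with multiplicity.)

Set up det(sI - L) = 0.
Expanding the 3×3 determinant: p(s) = s^3 + 30s^2 + 297s + 972.
Since p(-9) = 0, s = -9 is a root.
Factor out (s + 9): p(s) = (s + 9)·(s^2 + 21s + 108).
The quadratic factors as (s + 12)·(s + 9).
Eigenvalues: -12, -9, -9.

-12, -9, -9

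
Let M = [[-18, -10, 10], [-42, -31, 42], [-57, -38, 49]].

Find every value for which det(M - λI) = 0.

-8, -3, 11

Compute the characteristic polynomial p(lambda) = det(lambda·I - M).
Expanding the 3×3 determinant: p(lambda) = lambda^3 - 97·lambda - 264.
Since p(-8) = 0, lambda = -8 is a root.
Factor out (lambda + 8): p(lambda) = (lambda + 8)·(lambda^2 - 8·lambda - 33).
The quadratic factors as (lambda + 3)·(lambda - 11).
Eigenvalues: -8, -3, 11.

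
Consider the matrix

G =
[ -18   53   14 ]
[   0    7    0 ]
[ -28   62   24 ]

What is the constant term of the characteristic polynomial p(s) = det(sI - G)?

280

p(0) = det(0·I − G) = det(−G) = (−1)^3·det(G).
det(G) = -280, so p(0) = 280.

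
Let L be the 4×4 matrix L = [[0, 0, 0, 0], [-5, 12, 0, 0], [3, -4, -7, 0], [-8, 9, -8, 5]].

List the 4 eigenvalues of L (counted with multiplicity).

-7, 0, 5, 12

L is lower triangular, so its eigenvalues are the diagonal entries.
Diagonal: 0, 12, -7, 5.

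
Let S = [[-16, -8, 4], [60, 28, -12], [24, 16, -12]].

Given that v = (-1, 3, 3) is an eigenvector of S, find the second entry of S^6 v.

First find the eigenvalue: Sv = (4, -12, -12) = -4·(-1, 3, 3), so λ = -4.
Then S^6 v = λ^6·v = (-4)^6·(-1, 3, 3) = 4096·(-1, 3, 3) = (-4096, 12288, 12288).

12288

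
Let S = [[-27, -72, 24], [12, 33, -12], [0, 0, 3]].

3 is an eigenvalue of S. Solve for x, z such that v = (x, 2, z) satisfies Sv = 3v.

-4, 1

We need (S - 3I)v = 0.
S - 3I = [[-30, -72, 24], [12, 30, -12], [0, 0, 0]].
Row 1: (-30)·x + (-72)·2 + (24)·z = 0
Row 2: (12)·x + (30)·2 + (-12)·z = 0
Row 3: (0)·x + (0)·2 + (0)·z = 0
Solving gives x = -4, z = 1.
Check: S·(-4, 2, 1) = (-12, 6, 3) = 3·(-4, 2, 1).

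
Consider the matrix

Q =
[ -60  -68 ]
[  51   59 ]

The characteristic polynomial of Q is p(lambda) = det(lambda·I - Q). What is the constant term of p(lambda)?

-72

p(lambda) = lambda^2 + lambda - 72.
The constant term is -72.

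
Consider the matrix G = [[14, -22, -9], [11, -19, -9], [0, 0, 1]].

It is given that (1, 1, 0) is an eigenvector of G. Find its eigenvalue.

Compute Gv: G·(1, 1, 0) = (-8, -8, 0).
Since Gv = λv, compare component 1: -8 = λ·1, so λ = -8.

-8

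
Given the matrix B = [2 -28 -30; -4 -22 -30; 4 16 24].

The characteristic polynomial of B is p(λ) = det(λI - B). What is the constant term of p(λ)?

144

p(λ) = λ^3 - 4λ^2 - 36λ + 144.
The constant term is 144.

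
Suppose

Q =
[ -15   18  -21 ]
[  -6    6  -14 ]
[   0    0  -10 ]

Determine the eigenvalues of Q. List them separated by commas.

-10, -6, -3

Compute the characteristic polynomial p(lambda) = det(lambda·I - Q).
Expanding along the first row, p(lambda) = lambda^3 + 19·lambda^2 + 108·lambda + 180.
Rational-root test: lambda = -3 gives p(-3) = 0.
Factor out (lambda + 3): p(lambda) = (lambda + 3)·(lambda^2 + 16·lambda + 60).
The quadratic factors as (lambda + 10)·(lambda + 6).
Eigenvalues: -10, -6, -3.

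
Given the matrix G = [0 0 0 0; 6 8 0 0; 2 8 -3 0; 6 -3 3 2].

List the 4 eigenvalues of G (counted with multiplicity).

G is lower triangular, so its eigenvalues are the diagonal entries.
Diagonal: 0, 8, -3, 2.

-3, 0, 2, 8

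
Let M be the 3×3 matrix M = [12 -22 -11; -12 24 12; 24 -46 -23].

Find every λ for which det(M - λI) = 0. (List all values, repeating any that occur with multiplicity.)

0, 1, 12

Set up det(rI - M) = 0.
Expanding the 3×3 determinant: p(r) = r^3 - 13r^2 + 12r.
Since p(0) = 0, r = 0 is a root.
Factor out r: p(r) = r·(r^2 - 13r + 12).
The quadratic factors as (r - 1)·(r - 12).
Eigenvalues: 0, 1, 12.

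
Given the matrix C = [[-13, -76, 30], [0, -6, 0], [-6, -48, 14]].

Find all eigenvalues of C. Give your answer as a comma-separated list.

Compute the characteristic polynomial p(lambda) = det(lambda·I - C).
Expanding along the first row, p(lambda) = lambda^3 + 5·lambda^2 - 8·lambda - 12.
Try lambda = -1: p(-1) = 0, so -1 is a root.
Dividing by (lambda + 1) leaves lambda^2 + 4·lambda - 12.
The quadratic factors as (lambda + 6)·(lambda - 2).
Eigenvalues: -6, -1, 2.

-6, -1, 2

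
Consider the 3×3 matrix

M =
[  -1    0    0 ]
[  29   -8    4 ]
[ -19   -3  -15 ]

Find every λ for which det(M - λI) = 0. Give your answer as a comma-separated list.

The characteristic polynomial is p(r) = det(rI - M).
Expanding the 3×3 determinant: p(r) = r^3 + 24r^2 + 155r + 132.
Try r = -11: p(-11) = 0, so -11 is a root.
Dividing by (r + 11) leaves r^2 + 13r + 12.
The quadratic factors as (r + 12)·(r + 1).
Eigenvalues: -12, -11, -1.

-12, -11, -1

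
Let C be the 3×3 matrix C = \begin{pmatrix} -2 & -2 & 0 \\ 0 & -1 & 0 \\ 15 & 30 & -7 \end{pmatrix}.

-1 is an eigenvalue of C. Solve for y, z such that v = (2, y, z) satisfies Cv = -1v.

-1, 0

We need (C + 1I)v = 0.
C + 1I = [[-1, -2, 0], [0, 0, 0], [15, 30, -6]].
Row 1: (-1)·2 + (-2)·y + (0)·z = 0
Row 2: (0)·2 + (0)·y + (0)·z = 0
Row 3: (15)·2 + (30)·y + (-6)·z = 0
Solving gives y = -1, z = 0.
Check: C·(2, -1, 0) = (-2, 1, 0) = -1·(2, -1, 0).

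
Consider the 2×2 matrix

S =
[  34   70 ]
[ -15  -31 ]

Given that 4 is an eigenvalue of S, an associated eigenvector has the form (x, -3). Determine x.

We need (S - 4I)v = 0.
S - 4I = [[30, 70], [-15, -35]].
Row 1: (30)·x + (70)·-3 = 0
Row 2: (-15)·x + (-35)·-3 = 0
Solving gives x = 7.
Check: S·(7, -3) = (28, -12) = 4·(7, -3).

7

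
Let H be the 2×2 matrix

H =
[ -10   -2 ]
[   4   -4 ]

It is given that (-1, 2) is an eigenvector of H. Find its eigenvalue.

-6

Compute Hv: H·(-1, 2) = (6, -12).
Since Hv = λv, compare component 1: 6 = λ·-1, so λ = -6.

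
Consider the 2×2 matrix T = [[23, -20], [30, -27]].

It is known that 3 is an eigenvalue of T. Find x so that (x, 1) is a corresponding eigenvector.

We need (T - 3I)v = 0.
T - 3I = [[20, -20], [30, -30]].
Row 1: (20)·x + (-20)·1 = 0
Row 2: (30)·x + (-30)·1 = 0
Solving gives x = 1.
Check: T·(1, 1) = (3, 3) = 3·(1, 1).

1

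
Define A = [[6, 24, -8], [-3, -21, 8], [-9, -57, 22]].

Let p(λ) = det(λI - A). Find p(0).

36

p(0) = det(0·I − A) = det(−A) = (−1)^3·det(A).
det(A) = -36, so p(0) = 36.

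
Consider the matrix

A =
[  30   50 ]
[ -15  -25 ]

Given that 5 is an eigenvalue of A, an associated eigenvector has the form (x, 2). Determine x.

-4

We need (A - 5I)v = 0.
A - 5I = [[25, 50], [-15, -30]].
Row 1: (25)·x + (50)·2 = 0
Row 2: (-15)·x + (-30)·2 = 0
Solving gives x = -4.
Check: A·(-4, 2) = (-20, 10) = 5·(-4, 2).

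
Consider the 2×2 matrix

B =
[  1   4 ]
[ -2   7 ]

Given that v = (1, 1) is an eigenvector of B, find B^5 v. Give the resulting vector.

(3125, 3125)

First find the eigenvalue: Bv = (5, 5) = 5·(1, 1), so λ = 5.
Then B^5 v = λ^5·v = 5^5·(1, 1) = 3125·(1, 1) = (3125, 3125).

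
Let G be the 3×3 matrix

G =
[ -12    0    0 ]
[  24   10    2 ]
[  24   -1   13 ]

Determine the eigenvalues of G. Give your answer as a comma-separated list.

Set up det(λI - G) = 0.
Expanding along the first row, p(λ) = λ^3 - 11λ^2 - 144λ + 1584.
Since p(12) = 0, λ = 12 is a root.
Dividing by (λ - 12) leaves λ^2 + λ - 132.
The quadratic factors as (λ + 12)·(λ - 11).
Eigenvalues: -12, 11, 12.

-12, 11, 12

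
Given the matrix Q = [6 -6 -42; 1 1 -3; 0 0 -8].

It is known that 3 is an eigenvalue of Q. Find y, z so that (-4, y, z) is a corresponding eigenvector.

We need (Q - 3I)v = 0.
Q - 3I = [[3, -6, -42], [1, -2, -3], [0, 0, -11]].
Row 1: (3)·-4 + (-6)·y + (-42)·z = 0
Row 2: (1)·-4 + (-2)·y + (-3)·z = 0
Row 3: (0)·-4 + (0)·y + (-11)·z = 0
Solving gives y = -2, z = 0.
Check: Q·(-4, -2, 0) = (-12, -6, 0) = 3·(-4, -2, 0).

-2, 0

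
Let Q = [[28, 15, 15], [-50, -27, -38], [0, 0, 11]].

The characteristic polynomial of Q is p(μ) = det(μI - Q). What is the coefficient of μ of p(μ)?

p(μ) = μ^3 - 12μ^2 + 5μ + 66.
The coefficient of μ is 5.

5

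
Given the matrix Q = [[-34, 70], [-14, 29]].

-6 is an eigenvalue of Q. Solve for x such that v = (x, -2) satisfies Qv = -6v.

We need (Q + 6I)v = 0.
Q + 6I = [[-28, 70], [-14, 35]].
Row 1: (-28)·x + (70)·-2 = 0
Row 2: (-14)·x + (35)·-2 = 0
Solving gives x = -5.
Check: Q·(-5, -2) = (30, 12) = -6·(-5, -2).

-5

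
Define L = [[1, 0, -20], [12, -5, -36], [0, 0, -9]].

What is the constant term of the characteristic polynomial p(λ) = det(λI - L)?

-45

p(0) = det(0·I − L) = det(−L) = (−1)^3·det(L).
det(L) = 45, so p(0) = -45.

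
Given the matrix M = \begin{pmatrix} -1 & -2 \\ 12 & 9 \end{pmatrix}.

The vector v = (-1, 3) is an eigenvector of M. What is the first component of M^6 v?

First find the eigenvalue: Mv = (-5, 15) = 5·(-1, 3), so λ = 5.
Then M^6 v = λ^6·v = 5^6·(-1, 3) = 15625·(-1, 3) = (-15625, 46875).

-15625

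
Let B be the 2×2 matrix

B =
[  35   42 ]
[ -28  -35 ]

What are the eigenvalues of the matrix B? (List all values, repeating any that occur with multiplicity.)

det(B - λI) = (35 - λ)(-35 - λ) - (42)·(-28) = λ^2 - 49.
This factors as (λ + 7)·(λ - 7) = 0.
Eigenvalues: -7, 7.

-7, 7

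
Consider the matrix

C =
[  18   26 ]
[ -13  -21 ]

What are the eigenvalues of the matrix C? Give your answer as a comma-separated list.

det(C - sI) = (18 - s)(-21 - s) - (26)·(-13) = s^2 + 3s - 40.
This factors as (s + 8)·(s - 5) = 0.
Eigenvalues: -8, 5.

-8, 5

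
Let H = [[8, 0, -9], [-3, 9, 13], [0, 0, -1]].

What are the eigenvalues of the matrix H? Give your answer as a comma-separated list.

The characteristic polynomial is p(λ) = det(λI - H).
Expanding along the first row, p(λ) = λ^3 - 16λ^2 + 55λ + 72.
Try λ = 8: p(8) = 0, so 8 is a root.
Factor out (λ - 8): p(λ) = (λ - 8)·(λ^2 - 8λ - 9).
The quadratic factors as (λ + 1)·(λ - 9).
Eigenvalues: -1, 8, 9.

-1, 8, 9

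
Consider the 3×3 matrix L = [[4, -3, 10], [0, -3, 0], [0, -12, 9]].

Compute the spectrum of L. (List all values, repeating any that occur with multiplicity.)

-3, 4, 9

Compute the characteristic polynomial p(lambda) = det(lambda·I - L).
Expanding the 3×3 determinant: p(lambda) = lambda^3 - 10·lambda^2 - 3·lambda + 108.
Rational-root test: lambda = -3 gives p(-3) = 0.
Factor out (lambda + 3): p(lambda) = (lambda + 3)·(lambda^2 - 13·lambda + 36).
The quadratic factors as (lambda - 4)·(lambda - 9).
Eigenvalues: -3, 4, 9.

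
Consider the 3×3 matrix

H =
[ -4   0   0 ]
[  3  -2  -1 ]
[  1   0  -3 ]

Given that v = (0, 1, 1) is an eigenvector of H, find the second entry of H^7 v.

-2187

First find the eigenvalue: Hv = (0, -3, -3) = -3·(0, 1, 1), so λ = -3.
Then H^7 v = λ^7·v = (-3)^7·(0, 1, 1) = -2187·(0, 1, 1) = (0, -2187, -2187).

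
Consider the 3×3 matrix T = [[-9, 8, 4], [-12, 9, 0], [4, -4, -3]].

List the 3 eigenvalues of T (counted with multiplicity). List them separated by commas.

-3, -1, 1

The characteristic polynomial is p(μ) = det(μI - T).
Expanding along the first row, p(μ) = μ^3 + 3μ^2 - μ - 3.
Since p(-1) = 0, μ = -1 is a root.
Dividing by (μ + 1) leaves μ^2 + 2μ - 3.
The quadratic factors as (μ + 3)·(μ - 1).
Eigenvalues: -3, -1, 1.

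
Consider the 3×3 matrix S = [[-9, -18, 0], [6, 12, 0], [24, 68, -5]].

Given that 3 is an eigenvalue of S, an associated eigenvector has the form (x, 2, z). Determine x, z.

-3, 8

We need (S - 3I)v = 0.
S - 3I = [[-12, -18, 0], [6, 9, 0], [24, 68, -8]].
Row 1: (-12)·x + (-18)·2 + (0)·z = 0
Row 2: (6)·x + (9)·2 + (0)·z = 0
Row 3: (24)·x + (68)·2 + (-8)·z = 0
Solving gives x = -3, z = 8.
Check: S·(-3, 2, 8) = (-9, 6, 24) = 3·(-3, 2, 8).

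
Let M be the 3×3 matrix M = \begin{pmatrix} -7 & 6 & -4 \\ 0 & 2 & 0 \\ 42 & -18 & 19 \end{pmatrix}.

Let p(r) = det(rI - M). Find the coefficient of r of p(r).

p(r) = r^3 - 14r^2 + 59r - 70.
The coefficient of r is 59.

59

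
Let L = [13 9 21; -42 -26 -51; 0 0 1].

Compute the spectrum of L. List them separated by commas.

Compute the characteristic polynomial p(lambda) = det(lambda·I - L).
Expanding the 3×3 determinant: p(lambda) = lambda^3 + 12·lambda^2 + 27·lambda - 40.
Try lambda = 1: p(1) = 0, so 1 is a root.
Dividing by (lambda - 1) leaves lambda^2 + 13·lambda + 40.
The quadratic factors as (lambda + 8)·(lambda + 5).
Eigenvalues: -8, -5, 1.

-8, -5, 1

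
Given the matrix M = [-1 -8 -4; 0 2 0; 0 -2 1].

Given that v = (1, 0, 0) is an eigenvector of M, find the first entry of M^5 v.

First find the eigenvalue: Mv = (-1, 0, 0) = -1·(1, 0, 0), so λ = -1.
Then M^5 v = λ^5·v = (-1)^5·(1, 0, 0) = -1·(1, 0, 0) = (-1, 0, 0).

-1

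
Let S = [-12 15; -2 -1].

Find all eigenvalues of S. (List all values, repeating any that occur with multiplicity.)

-7, -6

det(S - tI) = (-12 - t)(-1 - t) - (15)·(-2) = t^2 + 13t + 42.
This factors as (t + 7)·(t + 6) = 0.
Eigenvalues: -7, -6.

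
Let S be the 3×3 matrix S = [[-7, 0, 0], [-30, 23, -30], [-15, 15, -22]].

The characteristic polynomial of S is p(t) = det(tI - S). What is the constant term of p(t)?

p(t) = t^3 + 6t^2 - 63t - 392.
The constant term is -392.

-392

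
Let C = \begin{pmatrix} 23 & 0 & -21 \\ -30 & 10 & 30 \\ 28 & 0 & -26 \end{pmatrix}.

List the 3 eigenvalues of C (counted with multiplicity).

-5, 2, 10

Compute the characteristic polynomial p(t) = det(tI - C).
Expanding along the first row, p(t) = t^3 - 7t^2 - 40t + 100.
Try t = 2: p(2) = 0, so 2 is a root.
Factor out (t - 2): p(t) = (t - 2)·(t^2 - 5t - 50).
The quadratic factors as (t + 5)·(t - 10).
Eigenvalues: -5, 2, 10.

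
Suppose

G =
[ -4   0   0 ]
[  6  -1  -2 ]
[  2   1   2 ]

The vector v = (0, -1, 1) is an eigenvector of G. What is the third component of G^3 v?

First find the eigenvalue: Gv = (0, -1, 1) = 1·(0, -1, 1), so λ = 1.
Then G^3 v = λ^3·v = 1^3·(0, -1, 1) = 1·(0, -1, 1) = (0, -1, 1).

1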